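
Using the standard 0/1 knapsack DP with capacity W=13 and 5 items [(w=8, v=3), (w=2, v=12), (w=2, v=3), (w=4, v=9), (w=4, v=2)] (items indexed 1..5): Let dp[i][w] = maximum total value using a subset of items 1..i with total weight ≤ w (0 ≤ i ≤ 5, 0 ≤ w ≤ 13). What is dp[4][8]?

24

i\w   0   1   2   3   4   5   6   7   8   9  10  11  12  13
  0   0   0   0   0   0   0   0   0   0   0   0   0   0   0
  1   0   0   0   0   0   0   0   0   3   3   3   3   3   3
  2   0   0  12  12  12  12  12  12  12  12  15  15  15  15
  3   0   0  12  12  15  15  15  15  15  15  15  15  18  18
  4   0   0  12  12  15  15  21  21  24  24  24  24  24  24
  5   0   0  12  12  15  15  21  21  24  24  24  24  26  26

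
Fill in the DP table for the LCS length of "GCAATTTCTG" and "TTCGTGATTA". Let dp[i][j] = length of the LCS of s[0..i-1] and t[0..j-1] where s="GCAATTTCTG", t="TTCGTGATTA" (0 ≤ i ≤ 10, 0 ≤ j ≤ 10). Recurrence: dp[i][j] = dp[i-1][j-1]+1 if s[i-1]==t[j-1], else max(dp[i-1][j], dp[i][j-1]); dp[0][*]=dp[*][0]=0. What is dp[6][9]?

4

   ''  T  T  C  G  T  G  A  T  T  A
''  0  0  0  0  0  0  0  0  0  0  0
 G  0  0  0  0  1  1  1  1  1  1  1
 C  0  0  0  1  1  1  1  1  1  1  1
 A  0  0  0  1  1  1  1  2  2  2  2
 A  0  0  0  1  1  1  1  2  2  2  3
 T  0  1  1  1  1  2  2  2  3  3  3
 T  0  1  2  2  2  2  2  2  3  4  4
 T  0  1  2  2  2  3  3  3  3  4  4
 C  0  1  2  3  3  3  3  3  3  4  4
 T  0  1  2  3  3  4  4  4  4  4  4
 G  0  1  2  3  4  4  5  5  5  5  5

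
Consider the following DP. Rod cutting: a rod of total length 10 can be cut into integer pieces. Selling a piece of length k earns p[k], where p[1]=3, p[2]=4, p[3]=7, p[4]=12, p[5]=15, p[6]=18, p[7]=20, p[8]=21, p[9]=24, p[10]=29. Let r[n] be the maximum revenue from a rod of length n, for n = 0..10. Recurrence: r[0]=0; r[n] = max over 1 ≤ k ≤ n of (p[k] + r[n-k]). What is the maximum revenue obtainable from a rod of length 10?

   n    0    1    2    3    4    5    6    7    8    9   10
r[n]    0    3    6    9   12   15   18   21   24   27   30

30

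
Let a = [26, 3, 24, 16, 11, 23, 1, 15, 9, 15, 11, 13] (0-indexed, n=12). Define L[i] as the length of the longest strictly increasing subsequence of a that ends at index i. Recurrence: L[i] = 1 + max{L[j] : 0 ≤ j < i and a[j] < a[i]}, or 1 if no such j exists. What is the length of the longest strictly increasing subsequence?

4

   i    0    1    2    3    4    5    6    7    8    9   10   11
a[i]   26    3   24   16   11   23    1   15    9   15   11   13
L[i]    1    1    2    2    2    3    1    3    2    3    3    4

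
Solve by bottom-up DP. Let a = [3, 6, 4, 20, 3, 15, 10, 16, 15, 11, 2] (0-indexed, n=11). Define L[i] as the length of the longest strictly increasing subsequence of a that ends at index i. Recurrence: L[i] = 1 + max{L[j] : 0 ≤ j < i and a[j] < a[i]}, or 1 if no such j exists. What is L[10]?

   i    0    1    2    3    4    5    6    7    8    9   10
a[i]    3    6    4   20    3   15   10   16   15   11    2
L[i]    1    2    2    3    1    3    3    4    4    4    1

1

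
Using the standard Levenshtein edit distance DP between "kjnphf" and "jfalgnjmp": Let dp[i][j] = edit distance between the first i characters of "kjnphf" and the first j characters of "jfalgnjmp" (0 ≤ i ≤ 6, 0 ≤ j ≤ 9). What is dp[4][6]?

   ''  j  f  a  l  g  n  j  m  p
''  0  1  2  3  4  5  6  7  8  9
 k  1  1  2  3  4  5  6  7  8  9
 j  2  1  2  3  4  5  6  6  7  8
 n  3  2  2  3  4  5  5  6  7  8
 p  4  3  3  3  4  5  6  6  7  7
 h  5  4  4  4  4  5  6  7  7  8
 f  6  5  4  5  5  5  6  7  8  8

6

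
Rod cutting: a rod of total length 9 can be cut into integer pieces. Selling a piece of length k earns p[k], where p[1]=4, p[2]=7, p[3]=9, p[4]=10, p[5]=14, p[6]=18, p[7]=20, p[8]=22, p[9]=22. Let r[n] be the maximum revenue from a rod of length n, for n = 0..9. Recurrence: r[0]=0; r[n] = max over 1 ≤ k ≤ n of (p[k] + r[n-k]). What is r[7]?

28

   n    0    1    2    3    4    5    6    7    8    9
r[n]    0    4    8   12   16   20   24   28   32   36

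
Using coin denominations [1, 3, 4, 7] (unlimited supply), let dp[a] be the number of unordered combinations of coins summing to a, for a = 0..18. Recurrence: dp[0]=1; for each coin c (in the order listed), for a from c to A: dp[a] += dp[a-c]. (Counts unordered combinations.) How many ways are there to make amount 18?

32

after  coin     0     1     2     3     4     5     6     7     8     9    10    11    12    13    14    15    16    17    18
          1     1     1     1     1     1     1     1     1     1     1     1     1     1     1     1     1     1     1     1
          3     1     1     1     2     2     2     3     3     3     4     4     4     5     5     5     6     6     6     7
          4     1     1     1     2     3     3     4     5     6     7     8     9    11    12    13    15    17    18    20
          7     1     1     1     2     3     3     4     6     7     8    10    12    14    16    19    22    25    28    32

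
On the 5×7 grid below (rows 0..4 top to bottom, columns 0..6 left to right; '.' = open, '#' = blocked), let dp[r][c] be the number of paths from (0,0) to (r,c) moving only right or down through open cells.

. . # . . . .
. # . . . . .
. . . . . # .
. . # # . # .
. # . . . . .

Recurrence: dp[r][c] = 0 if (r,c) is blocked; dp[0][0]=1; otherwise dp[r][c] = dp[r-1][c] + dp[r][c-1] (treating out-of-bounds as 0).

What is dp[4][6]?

1

r\c   0   1   2   3   4   5   6
  0   1   1   0   0   0   0   0
  1   1   0   0   0   0   0   0
  2   1   1   1   1   1   0   0
  3   1   2   0   0   1   0   0
  4   1   0   0   0   1   1   1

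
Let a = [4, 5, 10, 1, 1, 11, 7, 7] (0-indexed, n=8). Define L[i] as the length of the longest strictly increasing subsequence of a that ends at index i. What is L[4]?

   i    0    1    2    3    4    5    6    7
a[i]    4    5   10    1    1   11    7    7
L[i]    1    2    3    1    1    4    3    3

1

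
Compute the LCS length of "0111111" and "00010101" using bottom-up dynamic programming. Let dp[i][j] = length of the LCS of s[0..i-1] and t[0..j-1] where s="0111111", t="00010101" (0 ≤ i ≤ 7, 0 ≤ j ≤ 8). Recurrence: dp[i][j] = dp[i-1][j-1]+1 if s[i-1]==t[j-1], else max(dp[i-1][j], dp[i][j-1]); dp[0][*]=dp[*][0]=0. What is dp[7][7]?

   ''  0  0  0  1  0  1  0  1
''  0  0  0  0  0  0  0  0  0
 0  0  1  1  1  1  1  1  1  1
 1  0  1  1  1  2  2  2  2  2
 1  0  1  1  1  2  2  3  3  3
 1  0  1  1  1  2  2  3  3  4
 1  0  1  1  1  2  2  3  3  4
 1  0  1  1  1  2  2  3  3  4
 1  0  1  1  1  2  2  3  3  4

3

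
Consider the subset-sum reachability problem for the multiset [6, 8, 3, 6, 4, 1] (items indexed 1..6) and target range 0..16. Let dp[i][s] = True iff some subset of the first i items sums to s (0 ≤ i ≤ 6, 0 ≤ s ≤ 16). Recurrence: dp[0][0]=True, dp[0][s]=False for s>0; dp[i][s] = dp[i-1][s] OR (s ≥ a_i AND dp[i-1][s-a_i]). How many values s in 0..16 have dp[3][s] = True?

7

i\s   0   1   2   3   4   5   6   7   8   9  10  11  12  13  14  15  16
  0   T   F   F   F   F   F   F   F   F   F   F   F   F   F   F   F   F
  1   T   F   F   F   F   F   T   F   F   F   F   F   F   F   F   F   F
  2   T   F   F   F   F   F   T   F   T   F   F   F   F   F   T   F   F
  3   T   F   F   T   F   F   T   F   T   T   F   T   F   F   T   F   F
  4   T   F   F   T   F   F   T   F   T   T   F   T   T   F   T   T   F
  5   T   F   F   T   T   F   T   T   T   T   T   T   T   T   T   T   T
  6   T   T   F   T   T   T   T   T   T   T   T   T   T   T   T   T   T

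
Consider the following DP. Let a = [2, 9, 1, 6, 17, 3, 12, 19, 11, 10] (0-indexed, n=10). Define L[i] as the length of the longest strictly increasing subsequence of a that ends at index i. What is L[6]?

   i    0    1    2    3    4    5    6    7    8    9
a[i]    2    9    1    6   17    3   12   19   11   10
L[i]    1    2    1    2    3    2    3    4    3    3

3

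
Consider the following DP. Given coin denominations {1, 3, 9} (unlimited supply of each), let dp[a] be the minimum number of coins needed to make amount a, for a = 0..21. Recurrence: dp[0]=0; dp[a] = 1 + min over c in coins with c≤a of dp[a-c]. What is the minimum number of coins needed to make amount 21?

 a  0  1  2  3  4  5  6  7  8  9 10 11 12 13 14 15 16 17 18 19 20 21
dp  0  1  2  1  2  3  2  3  4  1  2  3  2  3  4  3  4  5  2  3  4  3

3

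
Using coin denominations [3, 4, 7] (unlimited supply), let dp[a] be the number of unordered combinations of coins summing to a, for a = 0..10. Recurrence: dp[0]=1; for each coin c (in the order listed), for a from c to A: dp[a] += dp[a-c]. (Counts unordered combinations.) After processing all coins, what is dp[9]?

after  coin     0     1     2     3     4     5     6     7     8     9    10
          3     1     0     0     1     0     0     1     0     0     1     0
          4     1     0     0     1     1     0     1     1     1     1     1
          7     1     0     0     1     1     0     1     2     1     1     2

1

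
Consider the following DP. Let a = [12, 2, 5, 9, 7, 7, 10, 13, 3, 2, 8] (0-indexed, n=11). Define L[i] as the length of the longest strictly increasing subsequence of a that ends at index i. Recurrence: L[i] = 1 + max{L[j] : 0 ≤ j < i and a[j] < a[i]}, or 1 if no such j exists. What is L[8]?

2

   i    0    1    2    3    4    5    6    7    8    9   10
a[i]   12    2    5    9    7    7   10   13    3    2    8
L[i]    1    1    2    3    3    3    4    5    2    1    4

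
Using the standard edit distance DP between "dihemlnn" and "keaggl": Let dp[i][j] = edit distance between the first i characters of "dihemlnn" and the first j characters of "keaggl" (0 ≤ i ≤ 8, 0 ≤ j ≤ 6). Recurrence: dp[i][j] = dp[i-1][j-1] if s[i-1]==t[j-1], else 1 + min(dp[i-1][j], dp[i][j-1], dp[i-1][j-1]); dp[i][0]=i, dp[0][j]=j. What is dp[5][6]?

   ''  k  e  a  g  g  l
''  0  1  2  3  4  5  6
 d  1  1  2  3  4  5  6
 i  2  2  2  3  4  5  6
 h  3  3  3  3  4  5  6
 e  4  4  3  4  4  5  6
 m  5  5  4  4  5  5  6
 l  6  6  5  5  5  6  5
 n  7  7  6  6  6  6  6
 n  8  8  7  7  7  7  7

6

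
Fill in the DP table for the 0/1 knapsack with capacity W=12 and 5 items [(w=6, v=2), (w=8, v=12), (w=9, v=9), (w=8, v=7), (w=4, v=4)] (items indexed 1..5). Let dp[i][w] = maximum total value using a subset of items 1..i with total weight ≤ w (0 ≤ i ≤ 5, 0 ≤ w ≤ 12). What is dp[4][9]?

i\w   0   1   2   3   4   5   6   7   8   9  10  11  12
  0   0   0   0   0   0   0   0   0   0   0   0   0   0
  1   0   0   0   0   0   0   2   2   2   2   2   2   2
  2   0   0   0   0   0   0   2   2  12  12  12  12  12
  3   0   0   0   0   0   0   2   2  12  12  12  12  12
  4   0   0   0   0   0   0   2   2  12  12  12  12  12
  5   0   0   0   0   4   4   4   4  12  12  12  12  16

12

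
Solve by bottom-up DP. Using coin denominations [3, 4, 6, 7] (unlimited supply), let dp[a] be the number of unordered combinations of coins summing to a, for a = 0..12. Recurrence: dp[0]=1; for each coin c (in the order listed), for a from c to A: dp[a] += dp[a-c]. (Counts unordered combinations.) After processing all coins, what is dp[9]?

2

after  coin     0     1     2     3     4     5     6     7     8     9    10    11    12
          3     1     0     0     1     0     0     1     0     0     1     0     0     1
          4     1     0     0     1     1     0     1     1     1     1     1     1     2
          6     1     0     0     1     1     0     2     1     1     2     2     1     4
          7     1     0     0     1     1     0     2     2     1     2     3     2     4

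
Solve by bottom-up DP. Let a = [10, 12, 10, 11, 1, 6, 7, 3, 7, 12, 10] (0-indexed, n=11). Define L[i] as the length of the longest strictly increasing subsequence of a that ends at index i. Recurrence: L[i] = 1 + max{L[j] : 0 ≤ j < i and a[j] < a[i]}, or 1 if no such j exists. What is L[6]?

   i    0    1    2    3    4    5    6    7    8    9   10
a[i]   10   12   10   11    1    6    7    3    7   12   10
L[i]    1    2    1    2    1    2    3    2    3    4    4

3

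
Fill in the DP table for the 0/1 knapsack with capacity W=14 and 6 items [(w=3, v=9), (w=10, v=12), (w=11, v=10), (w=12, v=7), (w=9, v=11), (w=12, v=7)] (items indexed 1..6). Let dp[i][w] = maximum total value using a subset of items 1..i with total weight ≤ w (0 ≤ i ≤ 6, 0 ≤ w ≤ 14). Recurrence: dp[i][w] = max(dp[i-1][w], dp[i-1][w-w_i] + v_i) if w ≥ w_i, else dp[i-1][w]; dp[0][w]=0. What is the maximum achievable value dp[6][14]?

21

i\w   0   1   2   3   4   5   6   7   8   9  10  11  12  13  14
  0   0   0   0   0   0   0   0   0   0   0   0   0   0   0   0
  1   0   0   0   9   9   9   9   9   9   9   9   9   9   9   9
  2   0   0   0   9   9   9   9   9   9   9  12  12  12  21  21
  3   0   0   0   9   9   9   9   9   9   9  12  12  12  21  21
  4   0   0   0   9   9   9   9   9   9   9  12  12  12  21  21
  5   0   0   0   9   9   9   9   9   9  11  12  12  20  21  21
  6   0   0   0   9   9   9   9   9   9  11  12  12  20  21  21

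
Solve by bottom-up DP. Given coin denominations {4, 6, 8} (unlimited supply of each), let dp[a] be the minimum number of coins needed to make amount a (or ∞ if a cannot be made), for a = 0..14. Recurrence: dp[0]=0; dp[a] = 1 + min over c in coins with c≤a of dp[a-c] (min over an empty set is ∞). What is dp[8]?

 a  0  1  2  3  4  5  6  7  8  9 10 11 12 13 14
dp  0  -  -  -  1  -  1  -  1  -  2  -  2  -  2
(- denotes ∞ / unreachable)

1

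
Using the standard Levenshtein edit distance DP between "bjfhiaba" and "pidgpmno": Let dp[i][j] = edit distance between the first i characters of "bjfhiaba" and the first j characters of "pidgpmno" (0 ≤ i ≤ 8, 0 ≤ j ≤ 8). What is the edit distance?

   ''  p  i  d  g  p  m  n  o
''  0  1  2  3  4  5  6  7  8
 b  1  1  2  3  4  5  6  7  8
 j  2  2  2  3  4  5  6  7  8
 f  3  3  3  3  4  5  6  7  8
 h  4  4  4  4  4  5  6  7  8
 i  5  5  4  5  5  5  6  7  8
 a  6  6  5  5  6  6  6  7  8
 b  7  7  6  6  6  7  7  7  8
 a  8  8  7  7  7  7  8  8  8

8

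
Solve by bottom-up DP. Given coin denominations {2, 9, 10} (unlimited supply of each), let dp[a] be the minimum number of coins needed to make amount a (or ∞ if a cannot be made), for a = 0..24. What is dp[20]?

2

 a  0  1  2  3  4  5  6  7  8  9 10 11 12 13 14 15 16 17 18 19 20 21 22 23 24
dp  0  -  1  -  2  -  3  -  4  1  1  2  2  3  3  4  4  5  2  2  2  3  3  4  4
(- denotes ∞ / unreachable)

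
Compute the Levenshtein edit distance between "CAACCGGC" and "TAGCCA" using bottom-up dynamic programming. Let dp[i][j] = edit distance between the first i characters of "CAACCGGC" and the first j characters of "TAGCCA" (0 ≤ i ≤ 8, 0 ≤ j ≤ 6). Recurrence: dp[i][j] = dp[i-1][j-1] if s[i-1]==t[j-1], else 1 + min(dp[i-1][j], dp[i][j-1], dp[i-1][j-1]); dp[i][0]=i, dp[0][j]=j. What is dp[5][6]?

3

   ''  T  A  G  C  C  A
''  0  1  2  3  4  5  6
 C  1  1  2  3  3  4  5
 A  2  2  1  2  3  4  4
 A  3  3  2  2  3  4  4
 C  4  4  3  3  2  3  4
 C  5  5  4  4  3  2  3
 G  6  6  5  4  4  3  3
 G  7  7  6  5  5  4  4
 C  8  8  7  6  5  5  5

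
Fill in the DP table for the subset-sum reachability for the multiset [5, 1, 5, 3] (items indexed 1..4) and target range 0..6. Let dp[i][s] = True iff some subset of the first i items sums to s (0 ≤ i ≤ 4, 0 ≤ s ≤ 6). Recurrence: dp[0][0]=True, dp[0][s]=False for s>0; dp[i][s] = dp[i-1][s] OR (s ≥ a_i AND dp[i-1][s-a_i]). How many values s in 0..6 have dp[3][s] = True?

i\s   0   1   2   3   4   5   6
  0   T   F   F   F   F   F   F
  1   T   F   F   F   F   T   F
  2   T   T   F   F   F   T   T
  3   T   T   F   F   F   T   T
  4   T   T   F   T   T   T   T

4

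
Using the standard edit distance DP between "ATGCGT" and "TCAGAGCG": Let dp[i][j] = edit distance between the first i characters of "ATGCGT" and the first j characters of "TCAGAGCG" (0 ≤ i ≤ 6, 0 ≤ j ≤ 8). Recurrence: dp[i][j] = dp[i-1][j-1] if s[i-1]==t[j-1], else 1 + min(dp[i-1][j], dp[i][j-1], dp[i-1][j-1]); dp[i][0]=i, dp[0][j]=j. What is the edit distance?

   ''  T  C  A  G  A  G  C  G
''  0  1  2  3  4  5  6  7  8
 A  1  1  2  2  3  4  5  6  7
 T  2  1  2  3  3  4  5  6  7
 G  3  2  2  3  3  4  4  5  6
 C  4  3  2  3  4  4  5  4  5
 G  5  4  3  3  3  4  4  5  4
 T  6  5  4  4  4  4  5  5  5

5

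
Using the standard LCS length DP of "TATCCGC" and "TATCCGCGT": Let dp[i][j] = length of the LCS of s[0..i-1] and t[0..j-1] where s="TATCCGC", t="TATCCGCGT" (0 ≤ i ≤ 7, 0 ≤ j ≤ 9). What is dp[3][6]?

3

   ''  T  A  T  C  C  G  C  G  T
''  0  0  0  0  0  0  0  0  0  0
 T  0  1  1  1  1  1  1  1  1  1
 A  0  1  2  2  2  2  2  2  2  2
 T  0  1  2  3  3  3  3  3  3  3
 C  0  1  2  3  4  4  4  4  4  4
 C  0  1  2  3  4  5  5  5  5  5
 G  0  1  2  3  4  5  6  6  6  6
 C  0  1  2  3  4  5  6  7  7  7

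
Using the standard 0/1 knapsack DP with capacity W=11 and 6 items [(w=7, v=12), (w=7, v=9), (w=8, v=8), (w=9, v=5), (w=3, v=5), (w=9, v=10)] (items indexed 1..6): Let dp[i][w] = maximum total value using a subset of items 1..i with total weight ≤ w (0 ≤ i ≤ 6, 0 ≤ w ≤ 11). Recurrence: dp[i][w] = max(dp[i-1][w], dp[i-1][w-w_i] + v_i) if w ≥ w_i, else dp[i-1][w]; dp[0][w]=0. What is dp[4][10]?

i\w   0   1   2   3   4   5   6   7   8   9  10  11
  0   0   0   0   0   0   0   0   0   0   0   0   0
  1   0   0   0   0   0   0   0  12  12  12  12  12
  2   0   0   0   0   0   0   0  12  12  12  12  12
  3   0   0   0   0   0   0   0  12  12  12  12  12
  4   0   0   0   0   0   0   0  12  12  12  12  12
  5   0   0   0   5   5   5   5  12  12  12  17  17
  6   0   0   0   5   5   5   5  12  12  12  17  17

12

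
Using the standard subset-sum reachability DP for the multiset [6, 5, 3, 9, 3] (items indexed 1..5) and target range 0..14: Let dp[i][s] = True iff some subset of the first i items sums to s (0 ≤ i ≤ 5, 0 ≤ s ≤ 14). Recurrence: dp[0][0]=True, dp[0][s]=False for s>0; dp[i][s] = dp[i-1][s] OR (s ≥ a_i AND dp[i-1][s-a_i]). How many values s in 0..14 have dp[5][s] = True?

i\s   0   1   2   3   4   5   6   7   8   9  10  11  12  13  14
  0   T   F   F   F   F   F   F   F   F   F   F   F   F   F   F
  1   T   F   F   F   F   F   T   F   F   F   F   F   F   F   F
  2   T   F   F   F   F   T   T   F   F   F   F   T   F   F   F
  3   T   F   F   T   F   T   T   F   T   T   F   T   F   F   T
  4   T   F   F   T   F   T   T   F   T   T   F   T   T   F   T
  5   T   F   F   T   F   T   T   F   T   T   F   T   T   F   T

9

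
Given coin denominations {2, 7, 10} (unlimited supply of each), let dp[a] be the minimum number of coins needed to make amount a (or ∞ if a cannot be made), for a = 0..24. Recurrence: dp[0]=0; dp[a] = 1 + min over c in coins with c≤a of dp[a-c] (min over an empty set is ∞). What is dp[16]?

 a  0  1  2  3  4  5  6  7  8  9 10 11 12 13 14 15 16 17 18 19 20 21 22 23 24
dp  0  -  1  -  2  -  3  1  4  2  1  3  2  4  2  5  3  2  4  3  2  3  3  4  3
(- denotes ∞ / unreachable)

3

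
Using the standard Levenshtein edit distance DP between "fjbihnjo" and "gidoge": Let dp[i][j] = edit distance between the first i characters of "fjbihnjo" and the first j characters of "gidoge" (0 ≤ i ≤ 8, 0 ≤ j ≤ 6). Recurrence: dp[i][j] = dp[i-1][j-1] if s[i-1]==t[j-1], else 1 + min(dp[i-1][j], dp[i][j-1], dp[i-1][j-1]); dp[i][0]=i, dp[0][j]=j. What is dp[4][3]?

4

   ''  g  i  d  o  g  e
''  0  1  2  3  4  5  6
 f  1  1  2  3  4  5  6
 j  2  2  2  3  4  5  6
 b  3  3  3  3  4  5  6
 i  4  4  3  4  4  5  6
 h  5  5  4  4  5  5  6
 n  6  6  5  5  5  6  6
 j  7  7  6  6  6  6  7
 o  8  8  7  7  6  7  7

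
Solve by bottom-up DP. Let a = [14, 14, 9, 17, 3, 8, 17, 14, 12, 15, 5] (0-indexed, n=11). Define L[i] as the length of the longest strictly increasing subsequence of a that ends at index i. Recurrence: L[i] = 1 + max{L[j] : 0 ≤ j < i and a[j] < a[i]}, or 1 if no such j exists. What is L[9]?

4

   i    0    1    2    3    4    5    6    7    8    9   10
a[i]   14   14    9   17    3    8   17   14   12   15    5
L[i]    1    1    1    2    1    2    3    3    3    4    2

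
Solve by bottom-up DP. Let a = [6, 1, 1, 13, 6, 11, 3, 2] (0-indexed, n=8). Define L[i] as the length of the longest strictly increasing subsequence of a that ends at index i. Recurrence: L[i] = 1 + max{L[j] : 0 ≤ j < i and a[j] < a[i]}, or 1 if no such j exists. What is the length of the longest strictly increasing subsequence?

   i    0    1    2    3    4    5    6    7
a[i]    6    1    1   13    6   11    3    2
L[i]    1    1    1    2    2    3    2    2

3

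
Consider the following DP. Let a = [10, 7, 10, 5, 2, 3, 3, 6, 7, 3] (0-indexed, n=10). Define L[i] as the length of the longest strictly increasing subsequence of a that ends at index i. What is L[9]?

   i    0    1    2    3    4    5    6    7    8    9
a[i]   10    7   10    5    2    3    3    6    7    3
L[i]    1    1    2    1    1    2    2    3    4    2

2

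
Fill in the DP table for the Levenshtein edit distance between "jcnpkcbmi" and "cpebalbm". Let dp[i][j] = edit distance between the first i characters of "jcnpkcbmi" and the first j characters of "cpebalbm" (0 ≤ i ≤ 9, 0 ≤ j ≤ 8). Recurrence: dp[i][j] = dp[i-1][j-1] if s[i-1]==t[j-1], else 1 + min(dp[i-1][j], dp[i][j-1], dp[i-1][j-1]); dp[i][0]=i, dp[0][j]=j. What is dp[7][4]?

   ''  c  p  e  b  a  l  b  m
''  0  1  2  3  4  5  6  7  8
 j  1  1  2  3  4  5  6  7  8
 c  2  1  2  3  4  5  6  7  8
 n  3  2  2  3  4  5  6  7  8
 p  4  3  2  3  4  5  6  7  8
 k  5  4  3  3  4  5  6  7  8
 c  6  5  4  4  4  5  6  7  8
 b  7  6  5  5  4  5  6  6  7
 m  8  7  6  6  5  5  6  7  6
 i  9  8  7  7  6  6  6  7  7

4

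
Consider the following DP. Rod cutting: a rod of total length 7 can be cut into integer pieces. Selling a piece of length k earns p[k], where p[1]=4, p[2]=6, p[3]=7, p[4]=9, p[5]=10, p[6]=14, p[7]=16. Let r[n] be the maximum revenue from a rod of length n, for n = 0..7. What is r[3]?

12

   n    0    1    2    3    4    5    6    7
r[n]    0    4    8   12   16   20   24   28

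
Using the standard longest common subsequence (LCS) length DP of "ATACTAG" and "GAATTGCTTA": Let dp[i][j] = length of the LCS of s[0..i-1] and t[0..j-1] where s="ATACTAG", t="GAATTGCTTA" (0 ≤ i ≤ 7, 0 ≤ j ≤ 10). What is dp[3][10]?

   ''  G  A  A  T  T  G  C  T  T  A
''  0  0  0  0  0  0  0  0  0  0  0
 A  0  0  1  1  1  1  1  1  1  1  1
 T  0  0  1  1  2  2  2  2  2  2  2
 A  0  0  1  2  2  2  2  2  2  2  3
 C  0  0  1  2  2  2  2  3  3  3  3
 T  0  0  1  2  3  3  3  3  4  4  4
 A  0  0  1  2  3  3  3  3  4  4  5
 G  0  1  1  2  3  3  4  4  4  4  5

3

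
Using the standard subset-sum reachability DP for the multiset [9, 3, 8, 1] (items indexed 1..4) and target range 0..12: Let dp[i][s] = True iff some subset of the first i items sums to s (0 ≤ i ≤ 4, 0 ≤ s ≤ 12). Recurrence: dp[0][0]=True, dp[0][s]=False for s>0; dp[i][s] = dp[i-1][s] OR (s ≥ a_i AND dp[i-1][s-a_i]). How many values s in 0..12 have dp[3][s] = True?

i\s   0   1   2   3   4   5   6   7   8   9  10  11  12
  0   T   F   F   F   F   F   F   F   F   F   F   F   F
  1   T   F   F   F   F   F   F   F   F   T   F   F   F
  2   T   F   F   T   F   F   F   F   F   T   F   F   T
  3   T   F   F   T   F   F   F   F   T   T   F   T   T
  4   T   T   F   T   T   F   F   F   T   T   T   T   T

6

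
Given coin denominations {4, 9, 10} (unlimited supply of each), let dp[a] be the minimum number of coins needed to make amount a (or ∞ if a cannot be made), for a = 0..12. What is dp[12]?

3

 a  0  1  2  3  4  5  6  7  8  9 10 11 12
dp  0  -  -  -  1  -  -  -  2  1  1  -  3
(- denotes ∞ / unreachable)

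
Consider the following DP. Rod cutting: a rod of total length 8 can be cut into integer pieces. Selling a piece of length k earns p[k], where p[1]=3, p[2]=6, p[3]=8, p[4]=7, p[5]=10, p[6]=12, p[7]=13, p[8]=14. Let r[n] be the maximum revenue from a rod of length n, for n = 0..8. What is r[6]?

18

   n    0    1    2    3    4    5    6    7    8
r[n]    0    3    6    9   12   15   18   21   24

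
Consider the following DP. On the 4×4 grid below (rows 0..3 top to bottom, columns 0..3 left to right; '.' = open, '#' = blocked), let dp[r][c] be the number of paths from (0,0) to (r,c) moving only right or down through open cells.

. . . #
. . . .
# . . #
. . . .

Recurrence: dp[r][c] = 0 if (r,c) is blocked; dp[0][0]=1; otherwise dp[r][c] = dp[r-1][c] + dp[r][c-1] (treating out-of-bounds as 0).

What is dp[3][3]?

7

r\c   0   1   2   3
  0   1   1   1   0
  1   1   2   3   3
  2   0   2   5   0
  3   0   2   7   7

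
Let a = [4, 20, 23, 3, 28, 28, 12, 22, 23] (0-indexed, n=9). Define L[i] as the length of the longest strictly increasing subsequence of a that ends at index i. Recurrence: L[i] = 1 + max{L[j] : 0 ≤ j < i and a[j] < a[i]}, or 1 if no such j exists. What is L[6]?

2

   i    0    1    2    3    4    5    6    7    8
a[i]    4   20   23    3   28   28   12   22   23
L[i]    1    2    3    1    4    4    2    3    4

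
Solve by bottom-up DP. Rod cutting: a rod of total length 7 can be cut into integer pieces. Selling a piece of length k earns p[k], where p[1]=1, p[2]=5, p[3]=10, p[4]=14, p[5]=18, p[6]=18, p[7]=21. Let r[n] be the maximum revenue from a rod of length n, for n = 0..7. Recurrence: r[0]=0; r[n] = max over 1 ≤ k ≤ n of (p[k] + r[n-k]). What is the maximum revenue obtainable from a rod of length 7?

   n    0    1    2    3    4    5    6    7
r[n]    0    1    5   10   14   18   20   24

24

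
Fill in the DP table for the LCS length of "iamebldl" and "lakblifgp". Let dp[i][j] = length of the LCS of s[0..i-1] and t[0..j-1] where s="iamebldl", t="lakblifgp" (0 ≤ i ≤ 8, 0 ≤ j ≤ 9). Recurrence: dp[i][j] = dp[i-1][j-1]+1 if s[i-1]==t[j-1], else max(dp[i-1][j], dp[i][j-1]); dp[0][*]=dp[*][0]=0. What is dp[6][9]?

3

   ''  l  a  k  b  l  i  f  g  p
''  0  0  0  0  0  0  0  0  0  0
 i  0  0  0  0  0  0  1  1  1  1
 a  0  0  1  1  1  1  1  1  1  1
 m  0  0  1  1  1  1  1  1  1  1
 e  0  0  1  1  1  1  1  1  1  1
 b  0  0  1  1  2  2  2  2  2  2
 l  0  1  1  1  2  3  3  3  3  3
 d  0  1  1  1  2  3  3  3  3  3
 l  0  1  1  1  2  3  3  3  3  3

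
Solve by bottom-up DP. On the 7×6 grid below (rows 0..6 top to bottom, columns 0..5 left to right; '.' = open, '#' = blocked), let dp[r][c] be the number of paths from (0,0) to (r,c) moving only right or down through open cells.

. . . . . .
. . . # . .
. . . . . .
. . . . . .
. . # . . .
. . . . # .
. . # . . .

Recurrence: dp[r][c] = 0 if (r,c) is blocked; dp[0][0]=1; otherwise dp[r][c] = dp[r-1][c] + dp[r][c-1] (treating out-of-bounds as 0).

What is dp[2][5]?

9

r\c   0   1   2   3   4   5
  0   1   1   1   1   1   1
  1   1   2   3   0   1   2
  2   1   3   6   6   7   9
  3   1   4  10  16  23  32
  4   1   5   0  16  39  71
  5   1   6   6  22   0  71
  6   1   7   0  22  22  93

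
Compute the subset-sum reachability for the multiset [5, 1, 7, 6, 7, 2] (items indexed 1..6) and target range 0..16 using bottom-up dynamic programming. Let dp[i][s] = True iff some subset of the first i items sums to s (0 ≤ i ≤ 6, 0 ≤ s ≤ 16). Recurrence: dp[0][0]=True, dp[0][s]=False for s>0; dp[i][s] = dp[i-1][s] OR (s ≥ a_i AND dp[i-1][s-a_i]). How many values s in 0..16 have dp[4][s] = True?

i\s   0   1   2   3   4   5   6   7   8   9  10  11  12  13  14  15  16
  0   T   F   F   F   F   F   F   F   F   F   F   F   F   F   F   F   F
  1   T   F   F   F   F   T   F   F   F   F   F   F   F   F   F   F   F
  2   T   T   F   F   F   T   T   F   F   F   F   F   F   F   F   F   F
  3   T   T   F   F   F   T   T   T   T   F   F   F   T   T   F   F   F
  4   T   T   F   F   F   T   T   T   T   F   F   T   T   T   T   F   F
  5   T   T   F   F   F   T   T   T   T   F   F   T   T   T   T   T   F
  6   T   T   T   T   F   T   T   T   T   T   T   T   T   T   T   T   T

10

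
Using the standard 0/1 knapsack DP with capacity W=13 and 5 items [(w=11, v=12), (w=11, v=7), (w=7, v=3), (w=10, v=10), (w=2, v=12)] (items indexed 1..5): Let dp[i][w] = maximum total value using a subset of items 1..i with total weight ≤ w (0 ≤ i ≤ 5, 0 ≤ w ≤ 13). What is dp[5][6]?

12

i\w   0   1   2   3   4   5   6   7   8   9  10  11  12  13
  0   0   0   0   0   0   0   0   0   0   0   0   0   0   0
  1   0   0   0   0   0   0   0   0   0   0   0  12  12  12
  2   0   0   0   0   0   0   0   0   0   0   0  12  12  12
  3   0   0   0   0   0   0   0   3   3   3   3  12  12  12
  4   0   0   0   0   0   0   0   3   3   3  10  12  12  12
  5   0   0  12  12  12  12  12  12  12  15  15  15  22  24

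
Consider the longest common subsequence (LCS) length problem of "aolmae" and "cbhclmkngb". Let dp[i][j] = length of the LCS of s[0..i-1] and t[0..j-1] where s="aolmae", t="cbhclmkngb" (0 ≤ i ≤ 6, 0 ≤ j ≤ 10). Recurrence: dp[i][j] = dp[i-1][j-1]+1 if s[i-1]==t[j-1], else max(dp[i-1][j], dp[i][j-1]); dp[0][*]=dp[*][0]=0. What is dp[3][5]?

1

   ''  c  b  h  c  l  m  k  n  g  b
''  0  0  0  0  0  0  0  0  0  0  0
 a  0  0  0  0  0  0  0  0  0  0  0
 o  0  0  0  0  0  0  0  0  0  0  0
 l  0  0  0  0  0  1  1  1  1  1  1
 m  0  0  0  0  0  1  2  2  2  2  2
 a  0  0  0  0  0  1  2  2  2  2  2
 e  0  0  0  0  0  1  2  2  2  2  2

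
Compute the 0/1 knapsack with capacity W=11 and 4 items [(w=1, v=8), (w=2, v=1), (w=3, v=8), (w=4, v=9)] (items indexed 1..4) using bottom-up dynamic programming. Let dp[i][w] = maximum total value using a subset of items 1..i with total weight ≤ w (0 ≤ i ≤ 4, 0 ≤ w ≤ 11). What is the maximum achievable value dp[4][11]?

26

i\w   0   1   2   3   4   5   6   7   8   9  10  11
  0   0   0   0   0   0   0   0   0   0   0   0   0
  1   0   8   8   8   8   8   8   8   8   8   8   8
  2   0   8   8   9   9   9   9   9   9   9   9   9
  3   0   8   8   9  16  16  17  17  17  17  17  17
  4   0   8   8   9  16  17  17  18  25  25  26  26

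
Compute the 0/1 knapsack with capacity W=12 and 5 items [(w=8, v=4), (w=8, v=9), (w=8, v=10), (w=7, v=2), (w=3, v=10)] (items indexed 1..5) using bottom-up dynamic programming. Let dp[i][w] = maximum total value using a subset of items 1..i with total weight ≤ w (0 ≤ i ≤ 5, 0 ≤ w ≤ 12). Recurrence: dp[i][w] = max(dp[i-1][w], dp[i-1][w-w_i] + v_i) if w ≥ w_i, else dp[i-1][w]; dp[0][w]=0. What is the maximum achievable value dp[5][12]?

20

i\w   0   1   2   3   4   5   6   7   8   9  10  11  12
  0   0   0   0   0   0   0   0   0   0   0   0   0   0
  1   0   0   0   0   0   0   0   0   4   4   4   4   4
  2   0   0   0   0   0   0   0   0   9   9   9   9   9
  3   0   0   0   0   0   0   0   0  10  10  10  10  10
  4   0   0   0   0   0   0   0   2  10  10  10  10  10
  5   0   0   0  10  10  10  10  10  10  10  12  20  20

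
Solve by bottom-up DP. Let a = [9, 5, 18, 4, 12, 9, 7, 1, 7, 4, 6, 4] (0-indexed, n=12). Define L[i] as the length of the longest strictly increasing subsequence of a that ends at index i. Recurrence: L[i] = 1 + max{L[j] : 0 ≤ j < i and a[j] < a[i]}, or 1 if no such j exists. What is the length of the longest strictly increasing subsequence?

   i    0    1    2    3    4    5    6    7    8    9   10   11
a[i]    9    5   18    4   12    9    7    1    7    4    6    4
L[i]    1    1    2    1    2    2    2    1    2    2    3    2

3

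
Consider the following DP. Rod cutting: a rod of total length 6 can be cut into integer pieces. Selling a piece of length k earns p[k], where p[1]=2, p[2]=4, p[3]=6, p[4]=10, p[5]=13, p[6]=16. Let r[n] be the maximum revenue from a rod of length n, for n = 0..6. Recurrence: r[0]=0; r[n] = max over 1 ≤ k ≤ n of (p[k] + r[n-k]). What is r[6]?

16

   n    0    1    2    3    4    5    6
r[n]    0    2    4    6   10   13   16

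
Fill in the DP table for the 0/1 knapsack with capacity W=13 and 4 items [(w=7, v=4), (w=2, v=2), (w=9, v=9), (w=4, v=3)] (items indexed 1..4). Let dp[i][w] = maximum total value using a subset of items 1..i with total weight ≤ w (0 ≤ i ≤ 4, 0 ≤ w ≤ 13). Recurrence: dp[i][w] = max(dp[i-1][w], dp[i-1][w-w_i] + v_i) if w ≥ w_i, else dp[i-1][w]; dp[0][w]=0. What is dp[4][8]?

i\w   0   1   2   3   4   5   6   7   8   9  10  11  12  13
  0   0   0   0   0   0   0   0   0   0   0   0   0   0   0
  1   0   0   0   0   0   0   0   4   4   4   4   4   4   4
  2   0   0   2   2   2   2   2   4   4   6   6   6   6   6
  3   0   0   2   2   2   2   2   4   4   9   9  11  11  11
  4   0   0   2   2   3   3   5   5   5   9   9  11  11  12

5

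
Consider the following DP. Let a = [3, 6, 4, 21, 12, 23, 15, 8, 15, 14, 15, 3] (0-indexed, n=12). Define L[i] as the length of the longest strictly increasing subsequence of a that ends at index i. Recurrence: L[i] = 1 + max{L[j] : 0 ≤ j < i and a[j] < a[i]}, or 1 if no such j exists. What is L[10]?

   i    0    1    2    3    4    5    6    7    8    9   10   11
a[i]    3    6    4   21   12   23   15    8   15   14   15    3
L[i]    1    2    2    3    3    4    4    3    4    4    5    1

5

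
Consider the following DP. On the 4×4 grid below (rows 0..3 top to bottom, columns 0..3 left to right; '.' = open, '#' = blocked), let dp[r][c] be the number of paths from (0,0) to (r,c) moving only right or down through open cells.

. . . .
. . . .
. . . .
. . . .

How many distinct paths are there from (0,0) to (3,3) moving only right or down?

20

r\c   0   1   2   3
  0   1   1   1   1
  1   1   2   3   4
  2   1   3   6  10
  3   1   4  10  20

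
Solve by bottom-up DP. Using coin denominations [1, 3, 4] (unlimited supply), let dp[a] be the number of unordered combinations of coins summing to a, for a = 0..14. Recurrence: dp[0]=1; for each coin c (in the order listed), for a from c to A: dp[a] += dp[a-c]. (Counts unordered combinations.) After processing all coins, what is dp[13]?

12

after  coin     0     1     2     3     4     5     6     7     8     9    10    11    12    13    14
          1     1     1     1     1     1     1     1     1     1     1     1     1     1     1     1
          3     1     1     1     2     2     2     3     3     3     4     4     4     5     5     5
          4     1     1     1     2     3     3     4     5     6     7     8     9    11    12    13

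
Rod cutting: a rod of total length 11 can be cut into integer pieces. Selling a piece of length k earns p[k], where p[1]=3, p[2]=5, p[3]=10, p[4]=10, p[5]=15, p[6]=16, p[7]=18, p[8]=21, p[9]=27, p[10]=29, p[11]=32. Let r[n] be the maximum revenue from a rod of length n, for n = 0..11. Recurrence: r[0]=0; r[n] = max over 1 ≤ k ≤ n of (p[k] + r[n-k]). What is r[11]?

   n    0    1    2    3    4    5    6    7    8    9   10   11
r[n]    0    3    6   10   13   16   20   23   26   30   33   36

36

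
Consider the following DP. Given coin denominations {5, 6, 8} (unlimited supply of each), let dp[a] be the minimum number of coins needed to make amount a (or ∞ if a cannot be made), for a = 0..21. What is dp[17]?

 a  0  1  2  3  4  5  6  7  8  9 10 11 12 13 14 15 16 17 18 19 20 21
dp  0  -  -  -  -  1  1  -  1  -  2  2  2  2  2  3  2  3  3  3  3  3
(- denotes ∞ / unreachable)

3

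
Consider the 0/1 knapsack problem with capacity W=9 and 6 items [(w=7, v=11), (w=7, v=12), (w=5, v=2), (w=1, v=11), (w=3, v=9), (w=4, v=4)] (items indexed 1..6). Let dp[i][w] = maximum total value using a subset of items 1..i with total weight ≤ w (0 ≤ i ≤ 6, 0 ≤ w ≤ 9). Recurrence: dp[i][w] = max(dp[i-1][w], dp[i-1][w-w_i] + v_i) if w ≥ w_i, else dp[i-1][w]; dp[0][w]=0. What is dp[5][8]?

23

i\w   0   1   2   3   4   5   6   7   8   9
  0   0   0   0   0   0   0   0   0   0   0
  1   0   0   0   0   0   0   0  11  11  11
  2   0   0   0   0   0   0   0  12  12  12
  3   0   0   0   0   0   2   2  12  12  12
  4   0  11  11  11  11  11  13  13  23  23
  5   0  11  11  11  20  20  20  20  23  23
  6   0  11  11  11  20  20  20  20  24  24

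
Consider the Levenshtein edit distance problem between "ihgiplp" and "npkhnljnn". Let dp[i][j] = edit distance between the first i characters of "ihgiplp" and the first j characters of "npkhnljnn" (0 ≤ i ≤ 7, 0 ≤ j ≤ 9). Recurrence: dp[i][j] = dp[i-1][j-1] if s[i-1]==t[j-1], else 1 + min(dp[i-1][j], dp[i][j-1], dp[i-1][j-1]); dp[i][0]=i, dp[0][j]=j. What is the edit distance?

   ''  n  p  k  h  n  l  j  n  n
''  0  1  2  3  4  5  6  7  8  9
 i  1  1  2  3  4  5  6  7  8  9
 h  2  2  2  3  3  4  5  6  7  8
 g  3  3  3  3  4  4  5  6  7  8
 i  4  4  4  4  4  5  5  6  7  8
 p  5  5  4  5  5  5  6  6  7  8
 l  6  6  5  5  6  6  5  6  7  8
 p  7  7  6  6  6  7  6  6  7  8

8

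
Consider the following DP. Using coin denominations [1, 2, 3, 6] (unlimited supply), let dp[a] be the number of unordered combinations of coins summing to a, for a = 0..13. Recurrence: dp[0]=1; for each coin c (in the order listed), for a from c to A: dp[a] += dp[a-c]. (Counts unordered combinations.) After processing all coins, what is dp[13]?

30

after  coin     0     1     2     3     4     5     6     7     8     9    10    11    12    13
          1     1     1     1     1     1     1     1     1     1     1     1     1     1     1
          2     1     1     2     2     3     3     4     4     5     5     6     6     7     7
          3     1     1     2     3     4     5     7     8    10    12    14    16    19    21
          6     1     1     2     3     4     5     8     9    12    15    18    21    27    30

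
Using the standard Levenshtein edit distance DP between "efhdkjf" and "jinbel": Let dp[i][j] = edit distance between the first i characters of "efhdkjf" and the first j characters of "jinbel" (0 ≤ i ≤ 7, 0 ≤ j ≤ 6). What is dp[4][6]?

6

   ''  j  i  n  b  e  l
''  0  1  2  3  4  5  6
 e  1  1  2  3  4  4  5
 f  2  2  2  3  4  5  5
 h  3  3  3  3  4  5  6
 d  4  4  4  4  4  5  6
 k  5  5  5  5  5  5  6
 j  6  5  6  6  6  6  6
 f  7  6  6  7  7  7  7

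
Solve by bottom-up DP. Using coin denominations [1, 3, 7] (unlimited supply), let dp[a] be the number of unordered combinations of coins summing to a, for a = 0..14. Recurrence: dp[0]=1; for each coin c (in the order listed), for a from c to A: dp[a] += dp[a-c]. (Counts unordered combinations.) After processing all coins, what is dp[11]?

after  coin     0     1     2     3     4     5     6     7     8     9    10    11    12    13    14
          1     1     1     1     1     1     1     1     1     1     1     1     1     1     1     1
          3     1     1     1     2     2     2     3     3     3     4     4     4     5     5     5
          7     1     1     1     2     2     2     3     4     4     5     6     6     7     8     9

6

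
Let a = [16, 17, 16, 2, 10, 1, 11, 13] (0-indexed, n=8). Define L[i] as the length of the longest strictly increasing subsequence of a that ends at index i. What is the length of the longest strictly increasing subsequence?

4

   i    0    1    2    3    4    5    6    7
a[i]   16   17   16    2   10    1   11   13
L[i]    1    2    1    1    2    1    3    4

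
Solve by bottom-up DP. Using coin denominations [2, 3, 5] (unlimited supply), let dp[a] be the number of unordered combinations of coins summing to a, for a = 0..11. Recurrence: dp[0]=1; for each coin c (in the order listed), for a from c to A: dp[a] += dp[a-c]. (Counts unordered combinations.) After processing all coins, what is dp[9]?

3

after  coin     0     1     2     3     4     5     6     7     8     9    10    11
          2     1     0     1     0     1     0     1     0     1     0     1     0
          3     1     0     1     1     1     1     2     1     2     2     2     2
          5     1     0     1     1     1     2     2     2     3     3     4     4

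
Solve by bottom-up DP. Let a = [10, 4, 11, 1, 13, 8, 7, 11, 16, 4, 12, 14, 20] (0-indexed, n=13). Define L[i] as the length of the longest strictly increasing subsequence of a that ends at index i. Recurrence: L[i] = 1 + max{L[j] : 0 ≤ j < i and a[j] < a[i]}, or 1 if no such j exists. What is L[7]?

3

   i    0    1    2    3    4    5    6    7    8    9   10   11   12
a[i]   10    4   11    1   13    8    7   11   16    4   12   14   20
L[i]    1    1    2    1    3    2    2    3    4    2    4    5    6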